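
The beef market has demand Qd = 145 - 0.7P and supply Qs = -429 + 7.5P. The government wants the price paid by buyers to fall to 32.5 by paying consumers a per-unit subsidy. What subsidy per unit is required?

At a buyer price of 32.5, quantity demanded is 145 − 0.7·32.5 = 122.25.
Sellers supply 122.25 only when they receive Ps with -429 + 7.5·Ps = 122.25, i.e. Ps = 73.5.
s = Ps − Pb = 73.5 − 32.5 = 41.

Required subsidy s = 41 per unit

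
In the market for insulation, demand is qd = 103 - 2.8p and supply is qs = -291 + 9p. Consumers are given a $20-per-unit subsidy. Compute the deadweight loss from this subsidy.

Deadweight loss = 25200/59

Pre-subsidy: 103 - 2.8p = -291 + 9p gives p* = 1970/59, q* = 561/59.
With the rebate, buyers effectively pay pb = ps − 20, where ps is the price sellers receive.
Demand in terms of ps becomes qd = 103 − 2.8(ps − 20) = 159 - 2.8ps. Setting this equal to supply: 159 - 2.8ps = -291 + 9ps, so ps = 2250/59.
Buyers pay pb = 2250/59 − 20 = 1070/59; q' = -291 + 9·(2250/59) = 3081/59.
The subsidy expands output by 3081/59 − 561/59 = 2520/59 past the efficient level; on those units the gap between marginal cost and willingness to pay runs from 0 up to 20.
DWL = ½ × 20 × 2520/59 = 25200/59.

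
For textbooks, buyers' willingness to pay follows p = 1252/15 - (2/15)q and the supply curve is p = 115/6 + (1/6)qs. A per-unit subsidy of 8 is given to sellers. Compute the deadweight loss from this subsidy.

Pre-subsidy: 1252/15 - (2/15)q = 115/6 + (1/6)q gives q* = 643/3 and p* = 494/9.
With the subsidy, sellers receive ps = pb + 8 for each unit, where pb is the price buyers pay.
On the curves, pb = 1252/15 - (2/15)q and ps = 115/6 + (1/6)q; the wedge ps − pb = 8 gives 115/6 + (1/6)q − (1252/15 - (2/15)q) = 8, so q' = 241.
Then pb = 1252/15 − (2/15)·241 = 154/3 and ps = 115/6 + (1/6)·241 = 178/3.
The subsidy expands output by 241 − 643/3 = 80/3 past the efficient level; on those units the gap between marginal cost and willingness to pay runs from 0 up to 8.
DWL = ½ × 8 × 80/3 = 320/3.

Deadweight loss = 320/3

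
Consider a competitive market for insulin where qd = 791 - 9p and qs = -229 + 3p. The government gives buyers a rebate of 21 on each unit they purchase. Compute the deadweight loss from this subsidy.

Deadweight loss = 496.125

Pre-subsidy: 791 - 9p = -229 + 3p gives p* = 85, q* = 26.
With the rebate, buyers effectively pay pb = ps − 21, where ps is the price sellers receive.
Demand in terms of ps becomes qd = 791 − 9(ps − 21) = 980 - 9ps. Setting this equal to supply: 980 - 9ps = -229 + 3ps, so ps = 100.75.
Buyers pay pb = 100.75 − 21 = 79.75; q' = -229 + 3·100.75 = 73.25.
The subsidy expands output by 73.25 − 26 = 47.25 past the efficient level; on those units the gap between marginal cost and willingness to pay runs from 0 up to 21.
DWL = ½ × 21 × 47.25 = 496.125.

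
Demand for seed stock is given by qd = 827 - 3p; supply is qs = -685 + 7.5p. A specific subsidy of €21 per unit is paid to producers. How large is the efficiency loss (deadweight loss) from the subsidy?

Deadweight loss = €472.5

Pre-subsidy: 827 - 3p = -685 + 7.5p gives p* = 144, q* = 395.
With the subsidy, sellers receive ps = pb + 21 for each unit, where pb is the price buyers pay.
Supply in terms of pb becomes qs = -685 + 7.5(pb + 21) = -527.5 + 7.5pb. Setting this equal to demand: 827 - 3pb = -527.5 + 7.5pb, so pb = 129.
Sellers receive ps = 129 + 21 = 150; q' = 827 − 3·129 = 440.
The subsidy expands output by 440 − 395 = 45 past the efficient level; on those units the gap between marginal cost and willingness to pay runs from 0 up to 21.
DWL = ½ × 21 × 45 = 472.5.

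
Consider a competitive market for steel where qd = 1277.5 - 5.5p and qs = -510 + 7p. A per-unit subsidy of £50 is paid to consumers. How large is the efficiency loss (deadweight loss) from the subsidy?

Deadweight loss = £3850

Pre-subsidy: 1277.5 - 5.5p = -510 + 7p gives p* = 143, q* = 491.
With the rebate, buyers effectively pay pb = ps − 50, where ps is the price sellers receive.
Demand in terms of ps becomes qd = 1277.5 − 5.5(ps − 50) = 1552.5 - 5.5ps. Setting this equal to supply: 1552.5 - 5.5ps = -510 + 7ps, so ps = 165.
Buyers pay pb = 165 − 50 = 115; q' = -510 + 7·165 = 645.
The subsidy expands output by 645 − 491 = 154 past the efficient level; on those units the gap between marginal cost and willingness to pay runs from 0 up to 50.
DWL = ½ × 50 × 154 = 3850.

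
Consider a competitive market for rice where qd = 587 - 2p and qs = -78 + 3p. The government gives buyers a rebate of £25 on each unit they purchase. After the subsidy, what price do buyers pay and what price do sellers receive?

Pre-subsidy: 587 - 2p = -78 + 3p gives p* = 133, q* = 321.
With the rebate, buyers effectively pay pb = ps − 25, where ps is the price sellers receive.
Demand in terms of ps becomes qd = 587 − 2(ps − 25) = 637 - 2ps. Setting this equal to supply: 637 - 2ps = -78 + 3ps, so ps = 143.
Buyers pay pb = 143 − 25 = 118; q' = -78 + 3·143 = 351.

Buyers pay £118; sellers receive £143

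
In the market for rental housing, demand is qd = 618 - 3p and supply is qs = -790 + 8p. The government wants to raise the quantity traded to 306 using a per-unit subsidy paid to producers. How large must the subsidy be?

At q = 306, invert demand for the buyer price: pb = (618 − 306)/3 = 104; invert supply for the seller price: ps = (306 − (-790))/8 = 137.
The subsidy must fill the gap: s = ps − pb = 137 − 104 = 33.

Required subsidy s = 33 per unit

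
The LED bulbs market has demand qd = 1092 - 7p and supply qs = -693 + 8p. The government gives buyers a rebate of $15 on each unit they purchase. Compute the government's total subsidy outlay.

Government cost = $4725

Pre-subsidy: 1092 - 7p = -693 + 8p gives p* = 119, q* = 259.
With the rebate, buyers effectively pay pb = ps − 15, where ps is the price sellers receive.
Demand in terms of ps becomes qd = 1092 − 7(ps − 15) = 1197 - 7ps. Setting this equal to supply: 1197 - 7ps = -693 + 8ps, so ps = 126.
Buyers pay pb = 126 − 15 = 111; q' = -693 + 8·126 = 315.
Government outlay = subsidy × quantity = 15 × 315 = 4725.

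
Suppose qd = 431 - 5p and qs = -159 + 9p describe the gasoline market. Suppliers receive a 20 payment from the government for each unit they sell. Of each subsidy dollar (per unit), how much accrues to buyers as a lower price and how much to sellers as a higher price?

Buyers gain 90/7 per unit; sellers gain 50/7 per unit

Pre-subsidy: 431 - 5p = -159 + 9p gives p* = 295/7, q* = 1542/7.
With the subsidy, sellers receive ps = pb + 20 for each unit, where pb is the price buyers pay.
Supply in terms of pb becomes qs = -159 + 9(pb + 20) = 21 + 9pb. Setting this equal to demand: 431 - 5pb = 21 + 9pb, so pb = 205/7.
Sellers receive ps = 205/7 + 20 = 345/7; q' = 431 − 5·(205/7) = 1992/7.
Buyers' price falls by p* − pb = 295/7 − 205/7 = 90/7; sellers' price rises by ps − p* = 345/7 − 295/7 = 50/7.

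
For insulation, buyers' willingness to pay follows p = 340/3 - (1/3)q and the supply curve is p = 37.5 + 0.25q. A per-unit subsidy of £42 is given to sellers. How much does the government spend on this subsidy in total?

Pre-subsidy: 340/3 - (1/3)q = 37.5 + 0.25q gives q* = 130 and p* = 70.
With the subsidy, sellers receive ps = pb + 42 for each unit, where pb is the price buyers pay.
On the curves, pb = 340/3 - (1/3)q and ps = 37.5 + 0.25q; the wedge ps − pb = 42 gives 37.5 + 0.25q − (340/3 - (1/3)q) = 42, so q' = 202.
Then pb = 340/3 − (1/3)·202 = 46 and ps = 37.5 + 0.25·202 = 88.
Government outlay = subsidy × quantity = 42 × 202 = 8484.

Government cost = £8484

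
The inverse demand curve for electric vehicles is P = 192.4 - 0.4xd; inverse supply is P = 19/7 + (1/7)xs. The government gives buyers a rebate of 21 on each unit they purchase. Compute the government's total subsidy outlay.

Pre-subsidy: 192.4 - 0.4x = 19/7 + (1/7)x gives x* = 6639/19 and P* = 1000/19.
With the rebate, buyers effectively pay Pb = Ps − 21, where Ps is the price sellers receive.
On the curves, Pb = 192.4 - 0.4x and Ps = 19/7 + (1/7)x; the wedge Ps − Pb = 21 gives 19/7 + (1/7)x − (192.4 - 0.4x) = 21, so x' = 7374/19.
Then Pb = 192.4 − 0.4·(7374/19) = 706/19 and Ps = 19/7 + (1/7)·(7374/19) = 1105/19.
Government outlay = subsidy × quantity = 21 × 7374/19 = 154854/19.

Government cost = 154854/19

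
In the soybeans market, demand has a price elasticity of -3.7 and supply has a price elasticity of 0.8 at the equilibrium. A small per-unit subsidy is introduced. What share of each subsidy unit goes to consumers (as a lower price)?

For a small subsidy around the equilibrium, the benefit split depends on the relative slopes, which at a point are proportional to the elasticities.
Buyer share = εs/(εs + |εd|) = 0.8/(0.8 + 3.7) = 8/45; seller share = |εd|/(εs + |εd|) = 37/45.

Consumer share = 8/45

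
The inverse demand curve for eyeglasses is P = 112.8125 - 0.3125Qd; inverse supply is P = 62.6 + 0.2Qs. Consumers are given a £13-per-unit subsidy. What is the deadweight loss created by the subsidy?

Pre-subsidy: 112.8125 - 0.3125Q = 62.6 + 0.2Q gives Q* = 4017/41 and P* = 3370/41.
With the rebate, buyers effectively pay Pb = Ps − 13, where Ps is the price sellers receive.
On the curves, Pb = 112.8125 - 0.3125Q and Ps = 62.6 + 0.2Q; the wedge Ps − Pb = 13 gives 62.6 + 0.2Q − (112.8125 - 0.3125Q) = 13, so Q' = 5057/41.
Then Pb = 112.8125 − 0.3125·(5057/41) = 3045/41 and Ps = 62.6 + 0.2·(5057/41) = 3578/41.
The subsidy expands output by 5057/41 − 4017/41 = 1040/41 past the efficient level; on those units the gap between marginal cost and willingness to pay runs from 0 up to 13.
DWL = ½ × 13 × 1040/41 = 6760/41.

Deadweight loss = 6760/41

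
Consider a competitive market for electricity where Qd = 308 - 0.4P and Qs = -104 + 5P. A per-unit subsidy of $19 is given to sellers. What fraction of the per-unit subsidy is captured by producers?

Producer share = 2/27

Pre-subsidy: 308 - 0.4P = -104 + 5P gives P* = 2060/27, Q* = 7492/27.
With the subsidy, sellers receive Ps = Pb + 19 for each unit, where Pb is the price buyers pay.
Supply in terms of Pb becomes Qs = -104 + 5(Pb + 19) = -9 + 5Pb. Setting this equal to demand: 308 - 0.4Pb = -9 + 5Pb, so Pb = 1585/27.
Sellers receive Ps = 1585/27 + 19 = 2098/27; Q' = 308 − 0.4·(1585/27) = 7682/27.
Buyers' price falls by P* − Pb = 2060/27 − 1585/27 = 475/27; sellers' price rises by Ps − P* = 2098/27 − 2060/27 = 38/27.
So producers capture (38/27)/19 = 2/27 of each unit of subsidy.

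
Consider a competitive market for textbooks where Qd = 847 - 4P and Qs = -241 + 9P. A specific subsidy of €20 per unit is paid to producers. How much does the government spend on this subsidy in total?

Pre-subsidy: 847 - 4P = -241 + 9P gives P* = 1088/13, Q* = 6659/13.
With the subsidy, sellers receive Ps = Pb + 20 for each unit, where Pb is the price buyers pay.
Supply in terms of Pb becomes Qs = -241 + 9(Pb + 20) = -61 + 9Pb. Setting this equal to demand: 847 - 4Pb = -61 + 9Pb, so Pb = 908/13.
Sellers receive Ps = 908/13 + 20 = 1168/13; Q' = 847 − 4·(908/13) = 7379/13.
Government outlay = subsidy × quantity = 20 × 7379/13 = 147580/13.

Government cost = 147580/13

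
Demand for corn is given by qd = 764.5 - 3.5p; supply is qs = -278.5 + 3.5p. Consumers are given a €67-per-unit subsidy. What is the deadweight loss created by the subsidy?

Deadweight loss = €3927.875

Pre-subsidy: 764.5 - 3.5p = -278.5 + 3.5p gives p* = 149, q* = 243.
With the rebate, buyers effectively pay pb = ps − 67, where ps is the price sellers receive.
Demand in terms of ps becomes qd = 764.5 − 3.5(ps − 67) = 999 - 3.5ps. Setting this equal to supply: 999 - 3.5ps = -278.5 + 3.5ps, so ps = 182.5.
Buyers pay pb = 182.5 − 67 = 115.5; q' = -278.5 + 3.5·182.5 = 360.25.
The subsidy expands output by 360.25 − 243 = 117.25 past the efficient level; on those units the gap between marginal cost and willingness to pay runs from 0 up to 67.
DWL = ½ × 67 × 117.25 = 3927.875.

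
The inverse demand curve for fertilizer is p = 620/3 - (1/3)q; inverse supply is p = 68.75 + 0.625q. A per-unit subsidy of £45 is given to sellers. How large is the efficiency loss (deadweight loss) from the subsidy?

Deadweight loss = 24300/23

Pre-subsidy: 620/3 - (1/3)q = 68.75 + 0.625q gives q* = 3310/23 and p* = 3650/23.
With the subsidy, sellers receive ps = pb + 45 for each unit, where pb is the price buyers pay.
On the curves, pb = 620/3 - (1/3)q and ps = 68.75 + 0.625q; the wedge ps − pb = 45 gives 68.75 + 0.625q − (620/3 - (1/3)q) = 45, so q' = 4390/23.
Then pb = 620/3 − (1/3)·(4390/23) = 3290/23 and ps = 68.75 + 0.625·(4390/23) = 4325/23.
The subsidy expands output by 4390/23 − 3310/23 = 1080/23 past the efficient level; on those units the gap between marginal cost and willingness to pay runs from 0 up to 45.
DWL = ½ × 45 × 1080/23 = 24300/23.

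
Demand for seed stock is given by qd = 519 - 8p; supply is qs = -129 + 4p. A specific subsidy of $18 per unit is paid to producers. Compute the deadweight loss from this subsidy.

Pre-subsidy: 519 - 8p = -129 + 4p gives p* = 54, q* = 87.
With the subsidy, sellers receive ps = pb + 18 for each unit, where pb is the price buyers pay.
Supply in terms of pb becomes qs = -129 + 4(pb + 18) = -57 + 4pb. Setting this equal to demand: 519 - 8pb = -57 + 4pb, so pb = 48.
Sellers receive ps = 48 + 18 = 66; q' = 519 − 8·48 = 135.
The subsidy expands output by 135 − 87 = 48 past the efficient level; on those units the gap between marginal cost and willingness to pay runs from 0 up to 18.
DWL = ½ × 18 × 48 = 432.

Deadweight loss = $432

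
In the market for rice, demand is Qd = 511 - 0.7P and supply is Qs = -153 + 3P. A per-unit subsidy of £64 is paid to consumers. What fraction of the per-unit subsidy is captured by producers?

Pre-subsidy: 511 - 0.7P = -153 + 3P gives P* = 6640/37, Q* = 14259/37.
With the rebate, buyers effectively pay Pb = Ps − 64, where Ps is the price sellers receive.
Demand in terms of Ps becomes Qd = 511 − 0.7(Ps − 64) = 555.8 - 0.7Ps. Setting this equal to supply: 555.8 - 0.7Ps = -153 + 3Ps, so Ps = 7088/37.
Buyers pay Pb = 7088/37 − 64 = 4720/37; Q' = -153 + 3·(7088/37) = 15603/37.
Buyers' price falls by P* − Pb = 6640/37 − 4720/37 = 1920/37; sellers' price rises by Ps − P* = 7088/37 − 6640/37 = 448/37.
So producers capture (448/37)/64 = 7/37 of each unit of subsidy.

Producer share = 7/37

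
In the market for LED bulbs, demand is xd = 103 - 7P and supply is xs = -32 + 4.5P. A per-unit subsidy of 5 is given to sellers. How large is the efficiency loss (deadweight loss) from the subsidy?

Deadweight loss = 1575/46

Pre-subsidy: 103 - 7P = -32 + 4.5P gives P* = 270/23, x* = 479/23.
With the subsidy, sellers receive Ps = Pb + 5 for each unit, where Pb is the price buyers pay.
Supply in terms of Pb becomes xs = -32 + 4.5(Pb + 5) = -9.5 + 4.5Pb. Setting this equal to demand: 103 - 7Pb = -9.5 + 4.5Pb, so Pb = 225/23.
Sellers receive Ps = 225/23 + 5 = 340/23; x' = 103 − 7·(225/23) = 794/23.
The subsidy expands output by 794/23 − 479/23 = 315/23 past the efficient level; on those units the gap between marginal cost and willingness to pay runs from 0 up to 5.
DWL = ½ × 5 × 315/23 = 1575/46.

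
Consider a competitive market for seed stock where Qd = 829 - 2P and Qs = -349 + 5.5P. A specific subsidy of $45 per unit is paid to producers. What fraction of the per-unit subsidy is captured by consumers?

Pre-subsidy: 829 - 2P = -349 + 5.5P gives P* = 2356/15, Q* = 7723/15.
With the subsidy, sellers receive Ps = Pb + 45 for each unit, where Pb is the price buyers pay.
Supply in terms of Pb becomes Qs = -349 + 5.5(Pb + 45) = -101.5 + 5.5Pb. Setting this equal to demand: 829 - 2Pb = -101.5 + 5.5Pb, so Pb = 1861/15.
Sellers receive Ps = 1861/15 + 45 = 2536/15; Q' = 829 − 2·(1861/15) = 8713/15.
Buyers' price falls by P* − Pb = 2356/15 − 1861/15 = 33; sellers' price rises by Ps − P* = 2536/15 − 2356/15 = 12.
So consumers capture 33/45 = 11/15 of each unit of subsidy.

Consumer share = 11/15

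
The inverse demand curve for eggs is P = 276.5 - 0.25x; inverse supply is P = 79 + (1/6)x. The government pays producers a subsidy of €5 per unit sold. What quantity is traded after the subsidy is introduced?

Pre-subsidy: 276.5 - 0.25x = 79 + (1/6)x gives x* = 474 and P* = 158.
With the subsidy, sellers receive Ps = Pb + 5 for each unit, where Pb is the price buyers pay.
On the curves, Pb = 276.5 - 0.25x and Ps = 79 + (1/6)x; the wedge Ps − Pb = 5 gives 79 + (1/6)x − (276.5 - 0.25x) = 5, so x' = 486.
Then Pb = 276.5 − 0.25·486 = 155 and Ps = 79 + (1/6)·486 = 160.

x' = 486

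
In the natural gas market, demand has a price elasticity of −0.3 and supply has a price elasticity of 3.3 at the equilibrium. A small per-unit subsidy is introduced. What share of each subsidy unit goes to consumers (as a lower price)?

For a small subsidy around the equilibrium, the benefit split depends on the relative slopes, which at a point are proportional to the elasticities.
Buyer share = εs/(εs + |εd|) = 3.3/(3.3 + 0.3) = 11/12; seller share = |εd|/(εs + |εd|) = 1/12.

Consumer share = 11/12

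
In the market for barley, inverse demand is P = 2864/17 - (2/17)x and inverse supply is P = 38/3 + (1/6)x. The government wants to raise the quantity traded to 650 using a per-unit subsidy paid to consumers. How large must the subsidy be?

At x = 650, from the demand curve buyers pay Pb = 2864/17 − (2/17)·650 = 92; from the supply curve sellers need Ps = 38/3 + (1/6)·650 = 121.
The subsidy must fill the gap: s = Ps − Pb = 121 − 92 = 29.

Required subsidy s = 29 per unit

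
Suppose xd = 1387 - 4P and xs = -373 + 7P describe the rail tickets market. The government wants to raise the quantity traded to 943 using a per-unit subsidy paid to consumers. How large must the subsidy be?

At x = 943, invert demand for the buyer price: Pb = (1387 − 943)/4 = 111; invert supply for the seller price: Ps = (943 − (-373))/7 = 188.
The subsidy must fill the gap: s = Ps − Pb = 188 − 111 = 77.

Required subsidy s = 77 per unit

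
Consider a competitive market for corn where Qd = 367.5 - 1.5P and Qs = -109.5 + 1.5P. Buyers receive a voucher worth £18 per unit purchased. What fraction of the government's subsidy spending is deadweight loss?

Pre-subsidy: 367.5 - 1.5P = -109.5 + 1.5P gives P* = 159, Q* = 129.
With the rebate, buyers effectively pay Pb = Ps − 18, where Ps is the price sellers receive.
Demand in terms of Ps becomes Qd = 367.5 − 1.5(Ps − 18) = 394.5 - 1.5Ps. Setting this equal to supply: 394.5 - 1.5Ps = -109.5 + 1.5Ps, so Ps = 168.
Buyers pay Pb = 168 − 18 = 150; Q' = -109.5 + 1.5·168 = 142.5.
ΔCS = ½(129 + 142.5)(159 − 150) = 1221.75; ΔPS = ½(129 + 142.5)(168 − 159) = 1221.75.
Government spending = 18 × 142.5 = 2565.
DWL = ½ × 18 × (142.5 − 129) = 121.5; fraction = 121.5 / 2565 = 9/190.

DWL / government spending = 9/190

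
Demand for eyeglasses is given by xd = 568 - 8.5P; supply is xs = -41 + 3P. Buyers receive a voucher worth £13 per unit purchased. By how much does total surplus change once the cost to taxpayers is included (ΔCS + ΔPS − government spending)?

Net change in total surplus = -8619/46

Pre-subsidy: 568 - 8.5P = -41 + 3P gives P* = 1218/23, x* = 2711/23.
With the rebate, buyers effectively pay Pb = Ps − 13, where Ps is the price sellers receive.
Demand in terms of Ps becomes xd = 568 − 8.5(Ps − 13) = 678.5 - 8.5Ps. Setting this equal to supply: 678.5 - 8.5Ps = -41 + 3Ps, so Ps = 1439/23.
Buyers pay Pb = 1439/23 − 13 = 1140/23; x' = -41 + 3·(1439/23) = 3374/23.
ΔCS = ½(2711/23 + 3374/23)(1218/23 − 1140/23) = 237315/529; ΔPS = ½(2711/23 + 3374/23)(1439/23 − 1218/23) = 1344785/1058.
Government spending = 13 × 3374/23 = 43862/23.
Net change = 237315/529 + 1344785/1058 − 43862/23 = -8619/46. The loss equals the DWL triangle ½·13·663/23.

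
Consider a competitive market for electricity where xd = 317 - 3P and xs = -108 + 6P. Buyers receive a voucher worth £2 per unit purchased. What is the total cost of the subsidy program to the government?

Government cost = 1076/3

Pre-subsidy: 317 - 3P = -108 + 6P gives P* = 425/9, x* = 526/3.
With the rebate, buyers effectively pay Pb = Ps − 2, where Ps is the price sellers receive.
Demand in terms of Ps becomes xd = 317 − 3(Ps − 2) = 323 - 3Ps. Setting this equal to supply: 323 - 3Ps = -108 + 6Ps, so Ps = 431/9.
Buyers pay Pb = 431/9 − 2 = 413/9; x' = -108 + 6·(431/9) = 538/3.
Government outlay = subsidy × quantity = 2 × 538/3 = 1076/3.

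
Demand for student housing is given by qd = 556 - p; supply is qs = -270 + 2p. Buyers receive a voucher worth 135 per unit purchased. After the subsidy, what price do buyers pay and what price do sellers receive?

Pre-subsidy: 556 - p = -270 + 2p gives p* = 826/3, q* = 842/3.
With the rebate, buyers effectively pay pb = ps − 135, where ps is the price sellers receive.
Demand in terms of ps becomes qd = 556 − 1(ps − 135) = 691 - ps. Setting this equal to supply: 691 - ps = -270 + 2ps, so ps = 961/3.
Buyers pay pb = 961/3 − 135 = 556/3; q' = -270 + 2·(961/3) = 1112/3.

Buyers pay 556/3; sellers receive 961/3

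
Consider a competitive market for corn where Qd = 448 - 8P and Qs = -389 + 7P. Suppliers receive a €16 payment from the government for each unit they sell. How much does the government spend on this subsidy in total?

Government cost = 2944/3

Pre-subsidy: 448 - 8P = -389 + 7P gives P* = 55.8, Q* = 1.6.
With the subsidy, sellers receive Ps = Pb + 16 for each unit, where Pb is the price buyers pay.
Supply in terms of Pb becomes Qs = -389 + 7(Pb + 16) = -277 + 7Pb. Setting this equal to demand: 448 - 8Pb = -277 + 7Pb, so Pb = 145/3.
Sellers receive Ps = 145/3 + 16 = 193/3; Q' = 448 − 8·(145/3) = 184/3.
Government outlay = subsidy × quantity = 16 × 184/3 = 2944/3.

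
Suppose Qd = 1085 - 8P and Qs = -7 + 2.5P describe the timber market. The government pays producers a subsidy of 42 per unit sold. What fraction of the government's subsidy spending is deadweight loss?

DWL / government spending = 40/333

Pre-subsidy: 1085 - 8P = -7 + 2.5P gives P* = 104, Q* = 253.
With the subsidy, sellers receive Ps = Pb + 42 for each unit, where Pb is the price buyers pay.
Supply in terms of Pb becomes Qs = -7 + 2.5(Pb + 42) = 98 + 2.5Pb. Setting this equal to demand: 1085 - 8Pb = 98 + 2.5Pb, so Pb = 94.
Sellers receive Ps = 94 + 42 = 136; Q' = 1085 − 8·94 = 333.
ΔCS = ½(253 + 333)(104 − 94) = 2930; ΔPS = ½(253 + 333)(136 − 104) = 9376.
Government spending = 42 × 333 = 13986.
DWL = ½ × 42 × (333 − 253) = 1680; fraction = 1680 / 13986 = 40/333.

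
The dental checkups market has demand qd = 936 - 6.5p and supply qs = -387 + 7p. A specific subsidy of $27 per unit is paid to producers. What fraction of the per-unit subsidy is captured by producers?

Producer share = 13/27

Pre-subsidy: 936 - 6.5p = -387 + 7p gives p* = 98, q* = 299.
With the subsidy, sellers receive ps = pb + 27 for each unit, where pb is the price buyers pay.
Supply in terms of pb becomes qs = -387 + 7(pb + 27) = -198 + 7pb. Setting this equal to demand: 936 - 6.5pb = -198 + 7pb, so pb = 84.
Sellers receive ps = 84 + 27 = 111; q' = 936 − 6.5·84 = 390.
Buyers' price falls by p* − pb = 98 − 84 = 14; sellers' price rises by ps − p* = 111 − 98 = 13.
So producers capture 13/27 = 13/27 of each unit of subsidy.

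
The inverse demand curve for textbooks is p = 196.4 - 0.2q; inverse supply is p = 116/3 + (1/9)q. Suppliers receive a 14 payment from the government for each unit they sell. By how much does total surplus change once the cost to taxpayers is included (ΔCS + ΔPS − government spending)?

Net change in total surplus = -315

Pre-subsidy: 196.4 - 0.2q = 116/3 + (1/9)q gives q* = 507 and p* = 95.
With the subsidy, sellers receive ps = pb + 14 for each unit, where pb is the price buyers pay.
On the curves, pb = 196.4 - 0.2q and ps = 116/3 + (1/9)q; the wedge ps − pb = 14 gives 116/3 + (1/9)q − (196.4 - 0.2q) = 14, so q' = 552.
Then pb = 196.4 − 0.2·552 = 86 and ps = 116/3 + (1/9)·552 = 100.
ΔCS = ½(507 + 552)(95 − 86) = 4765.5; ΔPS = ½(507 + 552)(100 − 95) = 2647.5.
Government spending = 14 × 552 = 7728.
Net change = 4765.5 + 2647.5 − 7728 = -315. The loss equals the DWL triangle ½·14·45.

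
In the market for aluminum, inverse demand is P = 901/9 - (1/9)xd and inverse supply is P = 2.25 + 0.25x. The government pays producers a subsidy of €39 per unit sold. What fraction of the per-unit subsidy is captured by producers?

Producer share = 9/13

Pre-subsidy: 901/9 - (1/9)x = 2.25 + 0.25x gives x* = 271 and P* = 70.
With the subsidy, sellers receive Ps = Pb + 39 for each unit, where Pb is the price buyers pay.
On the curves, Pb = 901/9 - (1/9)x and Ps = 2.25 + 0.25x; the wedge Ps − Pb = 39 gives 2.25 + 0.25x − (901/9 - (1/9)x) = 39, so x' = 379.
Then Pb = 901/9 − (1/9)·379 = 58 and Ps = 2.25 + 0.25·379 = 97.
Buyers' price falls by P* − Pb = 70 − 58 = 12; sellers' price rises by Ps − P* = 97 − 70 = 27.
So producers capture 27/39 = 9/13 of each unit of subsidy.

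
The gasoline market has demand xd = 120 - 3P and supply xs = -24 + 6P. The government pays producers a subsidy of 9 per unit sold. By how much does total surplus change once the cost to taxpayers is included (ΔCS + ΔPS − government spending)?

Pre-subsidy: 120 - 3P = -24 + 6P gives P* = 16, x* = 72.
With the subsidy, sellers receive Ps = Pb + 9 for each unit, where Pb is the price buyers pay.
Supply in terms of Pb becomes xs = -24 + 6(Pb + 9) = 30 + 6Pb. Setting this equal to demand: 120 - 3Pb = 30 + 6Pb, so Pb = 10.
Sellers receive Ps = 10 + 9 = 19; x' = 120 − 3·10 = 90.
ΔCS = ½(72 + 90)(16 − 10) = 486; ΔPS = ½(72 + 90)(19 − 16) = 243.
Government spending = 9 × 90 = 810.
Net change = 486 + 243 − 810 = -81. The loss equals the DWL triangle ½·9·18.

Net change in total surplus = -81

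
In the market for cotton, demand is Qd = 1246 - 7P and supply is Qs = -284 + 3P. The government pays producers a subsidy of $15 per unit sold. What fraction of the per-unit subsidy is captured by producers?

Producer share = 0.7

Pre-subsidy: 1246 - 7P = -284 + 3P gives P* = 153, Q* = 175.
With the subsidy, sellers receive Ps = Pb + 15 for each unit, where Pb is the price buyers pay.
Supply in terms of Pb becomes Qs = -284 + 3(Pb + 15) = -239 + 3Pb. Setting this equal to demand: 1246 - 7Pb = -239 + 3Pb, so Pb = 148.5.
Sellers receive Ps = 148.5 + 15 = 163.5; Q' = 1246 − 7·148.5 = 206.5.
Buyers' price falls by P* − Pb = 153 − 148.5 = 4.5; sellers' price rises by Ps − P* = 163.5 − 153 = 10.5.
So producers capture 10.5/15 = 0.7 of each unit of subsidy.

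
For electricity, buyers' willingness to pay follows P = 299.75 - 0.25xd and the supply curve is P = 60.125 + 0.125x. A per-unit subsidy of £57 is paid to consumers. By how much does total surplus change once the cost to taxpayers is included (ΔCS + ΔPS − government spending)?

Pre-subsidy: 299.75 - 0.25x = 60.125 + 0.125x gives x* = 639 and P* = 140.
With the rebate, buyers effectively pay Pb = Ps − 57, where Ps is the price sellers receive.
On the curves, Pb = 299.75 - 0.25x and Ps = 60.125 + 0.125x; the wedge Ps − Pb = 57 gives 60.125 + 0.125x − (299.75 - 0.25x) = 57, so x' = 791.
Then Pb = 299.75 − 0.25·791 = 102 and Ps = 60.125 + 0.125·791 = 159.
ΔCS = ½(639 + 791)(140 − 102) = 27170; ΔPS = ½(639 + 791)(159 − 140) = 13585.
Government spending = 57 × 791 = 45087.
Net change = 27170 + 13585 − 45087 = -4332. The loss equals the DWL triangle ½·57·152.

Net change in total surplus = -£4332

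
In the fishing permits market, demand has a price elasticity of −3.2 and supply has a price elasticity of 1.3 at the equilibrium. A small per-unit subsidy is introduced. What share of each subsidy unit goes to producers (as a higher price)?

Producer share = 32/45

For a small subsidy around the equilibrium, the benefit split depends on the relative slopes, which at a point are proportional to the elasticities.
Buyer share = εs/(εs + |εd|) = 1.3/(1.3 + 3.2) = 13/45; seller share = |εd|/(εs + |εd|) = 32/45.
So producers capture 32/45 of the subsidy.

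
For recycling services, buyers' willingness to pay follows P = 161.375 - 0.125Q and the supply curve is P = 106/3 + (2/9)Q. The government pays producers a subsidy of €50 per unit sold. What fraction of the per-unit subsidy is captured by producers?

Pre-subsidy: 161.375 - 0.125Q = 106/3 + (2/9)Q gives Q* = 363 and P* = 116.
With the subsidy, sellers receive Ps = Pb + 50 for each unit, where Pb is the price buyers pay.
On the curves, Pb = 161.375 - 0.125Q and Ps = 106/3 + (2/9)Q; the wedge Ps − Pb = 50 gives 106/3 + (2/9)Q − (161.375 - 0.125Q) = 50, so Q' = 507.
Then Pb = 161.375 − 0.125·507 = 98 and Ps = 106/3 + (2/9)·507 = 148.
Buyers' price falls by P* − Pb = 116 − 98 = 18; sellers' price rises by Ps − P* = 148 − 116 = 32.
So producers capture 32/50 = 0.64 of each unit of subsidy.

Producer share = 0.64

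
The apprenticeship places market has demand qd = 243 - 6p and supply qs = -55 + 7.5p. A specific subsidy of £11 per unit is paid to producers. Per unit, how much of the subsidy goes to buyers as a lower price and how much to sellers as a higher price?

Buyers gain 55/9 per unit; sellers gain 44/9 per unit

Pre-subsidy: 243 - 6p = -55 + 7.5p gives p* = 596/27, q* = 995/9.
With the subsidy, sellers receive ps = pb + 11 for each unit, where pb is the price buyers pay.
Supply in terms of pb becomes qs = -55 + 7.5(pb + 11) = 27.5 + 7.5pb. Setting this equal to demand: 243 - 6pb = 27.5 + 7.5pb, so pb = 431/27.
Sellers receive ps = 431/27 + 11 = 728/27; q' = 243 − 6·(431/27) = 1325/9.
Buyers' price falls by p* − pb = 596/27 − 431/27 = 55/9; sellers' price rises by ps − p* = 728/27 − 596/27 = 44/9.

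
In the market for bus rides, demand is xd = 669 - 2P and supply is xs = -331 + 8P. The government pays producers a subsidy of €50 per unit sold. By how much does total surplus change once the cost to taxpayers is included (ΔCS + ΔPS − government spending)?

Pre-subsidy: 669 - 2P = -331 + 8P gives P* = 100, x* = 469.
With the subsidy, sellers receive Ps = Pb + 50 for each unit, where Pb is the price buyers pay.
Supply in terms of Pb becomes xs = -331 + 8(Pb + 50) = 69 + 8Pb. Setting this equal to demand: 669 - 2Pb = 69 + 8Pb, so Pb = 60.
Sellers receive Ps = 60 + 50 = 110; x' = 669 − 2·60 = 549.
ΔCS = ½(469 + 549)(100 − 60) = 20360; ΔPS = ½(469 + 549)(110 − 100) = 5090.
Government spending = 50 × 549 = 27450.
Net change = 20360 + 5090 − 27450 = -2000. The loss equals the DWL triangle ½·50·80.

Net change in total surplus = -€2000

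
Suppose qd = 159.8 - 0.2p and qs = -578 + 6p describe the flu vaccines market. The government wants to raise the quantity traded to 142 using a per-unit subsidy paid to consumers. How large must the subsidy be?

At q = 142, invert demand for the buyer price: pb = (159.8 − 142)/0.2 = 89; invert supply for the seller price: ps = (142 − (-578))/6 = 120.
The subsidy must fill the gap: s = ps − pb = 120 − 89 = 31.

Required subsidy s = 31 per unit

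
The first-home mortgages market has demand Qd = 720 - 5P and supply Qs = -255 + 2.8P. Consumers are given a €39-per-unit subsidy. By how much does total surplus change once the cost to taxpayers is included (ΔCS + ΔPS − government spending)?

Net change in total surplus = -€1365

Pre-subsidy: 720 - 5P = -255 + 2.8P gives P* = 125, Q* = 95.
With the rebate, buyers effectively pay Pb = Ps − 39, where Ps is the price sellers receive.
Demand in terms of Ps becomes Qd = 720 − 5(Ps − 39) = 915 - 5Ps. Setting this equal to supply: 915 - 5Ps = -255 + 2.8Ps, so Ps = 150.
Buyers pay Pb = 150 − 39 = 111; Q' = -255 + 2.8·150 = 165.
ΔCS = ½(95 + 165)(125 − 111) = 1820; ΔPS = ½(95 + 165)(150 − 125) = 3250.
Government spending = 39 × 165 = 6435.
Net change = 1820 + 3250 − 6435 = -1365. The loss equals the DWL triangle ½·39·70.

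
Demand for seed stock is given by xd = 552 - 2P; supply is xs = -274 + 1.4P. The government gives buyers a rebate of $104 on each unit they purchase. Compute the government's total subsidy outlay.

Government cost = 268320/17

Pre-subsidy: 552 - 2P = -274 + 1.4P gives P* = 4130/17, x* = 1124/17.
With the rebate, buyers effectively pay Pb = Ps − 104, where Ps is the price sellers receive.
Demand in terms of Ps becomes xd = 552 − 2(Ps − 104) = 760 - 2Ps. Setting this equal to supply: 760 - 2Ps = -274 + 1.4Ps, so Ps = 5170/17.
Buyers pay Pb = 5170/17 − 104 = 3402/17; x' = -274 + 1.4·(5170/17) = 2580/17.
Government outlay = subsidy × quantity = 104 × 2580/17 = 268320/17.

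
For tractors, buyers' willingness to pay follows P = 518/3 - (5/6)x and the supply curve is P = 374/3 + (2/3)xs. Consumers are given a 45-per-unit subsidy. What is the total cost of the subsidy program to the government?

Pre-subsidy: 518/3 - (5/6)x = 374/3 + (2/3)x gives x* = 32 and P* = 146.
With the rebate, buyers effectively pay Pb = Ps − 45, where Ps is the price sellers receive.
On the curves, Pb = 518/3 - (5/6)x and Ps = 374/3 + (2/3)x; the wedge Ps − Pb = 45 gives 374/3 + (2/3)x − (518/3 - (5/6)x) = 45, so x' = 62.
Then Pb = 518/3 − (5/6)·62 = 121 and Ps = 374/3 + (2/3)·62 = 166.
Government outlay = subsidy × quantity = 45 × 62 = 2790.

Government cost = 2790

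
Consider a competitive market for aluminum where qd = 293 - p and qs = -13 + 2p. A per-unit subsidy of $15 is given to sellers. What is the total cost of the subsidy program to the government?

Government cost = $3015

Pre-subsidy: 293 - p = -13 + 2p gives p* = 102, q* = 191.
With the subsidy, sellers receive ps = pb + 15 for each unit, where pb is the price buyers pay.
Supply in terms of pb becomes qs = -13 + 2(pb + 15) = 17 + 2pb. Setting this equal to demand: 293 - pb = 17 + 2pb, so pb = 92.
Sellers receive ps = 92 + 15 = 107; q' = 293 − 1·92 = 201.
Government outlay = subsidy × quantity = 15 × 201 = 3015.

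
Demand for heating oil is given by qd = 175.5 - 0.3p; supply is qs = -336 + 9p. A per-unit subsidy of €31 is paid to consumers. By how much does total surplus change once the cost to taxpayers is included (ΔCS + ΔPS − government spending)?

Net change in total surplus = -€139.5

Pre-subsidy: 175.5 - 0.3p = -336 + 9p gives p* = 55, q* = 159.
With the rebate, buyers effectively pay pb = ps − 31, where ps is the price sellers receive.
Demand in terms of ps becomes qd = 175.5 − 0.3(ps − 31) = 184.8 - 0.3ps. Setting this equal to supply: 184.8 - 0.3ps = -336 + 9ps, so ps = 56.
Buyers pay pb = 56 − 31 = 25; q' = -336 + 9·56 = 168.
ΔCS = ½(159 + 168)(55 − 25) = 4905; ΔPS = ½(159 + 168)(56 − 55) = 163.5.
Government spending = 31 × 168 = 5208.
Net change = 4905 + 163.5 − 5208 = -139.5. The loss equals the DWL triangle ½·31·9.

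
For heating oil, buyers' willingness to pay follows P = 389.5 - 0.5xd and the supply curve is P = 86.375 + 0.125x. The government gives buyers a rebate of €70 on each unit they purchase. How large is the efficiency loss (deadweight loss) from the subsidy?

Deadweight loss = €3920

Pre-subsidy: 389.5 - 0.5x = 86.375 + 0.125x gives x* = 485 and P* = 147.
With the rebate, buyers effectively pay Pb = Ps − 70, where Ps is the price sellers receive.
On the curves, Pb = 389.5 - 0.5x and Ps = 86.375 + 0.125x; the wedge Ps − Pb = 70 gives 86.375 + 0.125x − (389.5 - 0.5x) = 70, so x' = 597.
Then Pb = 389.5 − 0.5·597 = 91 and Ps = 86.375 + 0.125·597 = 161.
The subsidy expands output by 597 − 485 = 112 past the efficient level; on those units the gap between marginal cost and willingness to pay runs from 0 up to 70.
DWL = ½ × 70 × 112 = 3920.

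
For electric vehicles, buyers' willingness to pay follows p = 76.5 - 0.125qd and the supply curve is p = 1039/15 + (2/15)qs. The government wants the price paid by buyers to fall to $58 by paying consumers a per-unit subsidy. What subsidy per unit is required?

At a buyer price of 58, quantity demanded is 612 − 8·58 = 148.
Sellers supply 148 only when they receive ps = 1039/15 + (2/15)·148 = 89.
s = ps − pb = 89 − 58 = 31.

Required subsidy s = $31 per unit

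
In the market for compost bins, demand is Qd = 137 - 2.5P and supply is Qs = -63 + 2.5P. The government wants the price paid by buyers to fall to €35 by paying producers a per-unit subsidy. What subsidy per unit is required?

Required subsidy s = €10 per unit

At a buyer price of 35, quantity demanded is 137 − 2.5·35 = 49.5.
Sellers supply 49.5 only when they receive Ps with -63 + 2.5·Ps = 49.5, i.e. Ps = 45.
s = Ps − Pb = 45 − 35 = 10.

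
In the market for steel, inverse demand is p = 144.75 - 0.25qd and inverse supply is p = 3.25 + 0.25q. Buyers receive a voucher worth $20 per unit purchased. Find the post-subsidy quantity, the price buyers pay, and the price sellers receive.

Pre-subsidy: 144.75 - 0.25q = 3.25 + 0.25q gives q* = 283 and p* = 74.
With the rebate, buyers effectively pay pb = ps − 20, where ps is the price sellers receive.
On the curves, pb = 144.75 - 0.25q and ps = 3.25 + 0.25q; the wedge ps − pb = 20 gives 3.25 + 0.25q − (144.75 - 0.25q) = 20, so q' = 323.
Then pb = 144.75 − 0.25·323 = 64 and ps = 3.25 + 0.25·323 = 84.

q' = 323; buyers pay $64; sellers receive $84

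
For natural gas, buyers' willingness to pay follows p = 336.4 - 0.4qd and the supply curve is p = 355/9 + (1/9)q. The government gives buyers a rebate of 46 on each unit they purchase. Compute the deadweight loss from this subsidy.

Pre-subsidy: 336.4 - 0.4q = 355/9 + (1/9)q gives q* = 581 and p* = 104.
With the rebate, buyers effectively pay pb = ps − 46, where ps is the price sellers receive.
On the curves, pb = 336.4 - 0.4q and ps = 355/9 + (1/9)q; the wedge ps − pb = 46 gives 355/9 + (1/9)q − (336.4 - 0.4q) = 46, so q' = 671.
Then pb = 336.4 − 0.4·671 = 68 and ps = 355/9 + (1/9)·671 = 114.
The subsidy expands output by 671 − 581 = 90 past the efficient level; on those units the gap between marginal cost and willingness to pay runs from 0 up to 46.
DWL = ½ × 46 × 90 = 2070.

Deadweight loss = 2070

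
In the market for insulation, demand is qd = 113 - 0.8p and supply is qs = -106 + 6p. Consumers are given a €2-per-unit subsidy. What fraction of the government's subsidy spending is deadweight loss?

Pre-subsidy: 113 - 0.8p = -106 + 6p gives p* = 1095/34, q* = 1483/17.
With the rebate, buyers effectively pay pb = ps − 2, where ps is the price sellers receive.
Demand in terms of ps becomes qd = 113 − 0.8(ps − 2) = 114.6 - 0.8ps. Setting this equal to supply: 114.6 - 0.8ps = -106 + 6ps, so ps = 1103/34.
Buyers pay pb = 1103/34 − 2 = 1035/34; q' = -106 + 6·(1103/34) = 1507/17.
ΔCS = ½(1483/17 + 1507/17)(1095/34 − 1035/34) = 44850/289; ΔPS = ½(1483/17 + 1507/17)(1103/34 − 1095/34) = 5980/289.
Government spending = 2 × 1507/17 = 3014/17.
DWL = ½ × 2 × (1507/17 − 1483/17) = 24/17; fraction = (24/17) / (3014/17) = 12/1507.

DWL / government spending = 12/1507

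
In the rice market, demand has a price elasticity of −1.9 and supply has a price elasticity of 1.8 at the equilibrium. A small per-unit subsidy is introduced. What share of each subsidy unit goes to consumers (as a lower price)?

Consumer share = 18/37

For a small subsidy around the equilibrium, the benefit split depends on the relative slopes, which at a point are proportional to the elasticities.
Buyer share = εs/(εs + |εd|) = 1.8/(1.8 + 1.9) = 18/37; seller share = |εd|/(εs + |εd|) = 19/37.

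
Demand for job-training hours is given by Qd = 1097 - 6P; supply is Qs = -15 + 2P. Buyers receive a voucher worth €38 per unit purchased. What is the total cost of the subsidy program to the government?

Pre-subsidy: 1097 - 6P = -15 + 2P gives P* = 139, Q* = 263.
With the rebate, buyers effectively pay Pb = Ps − 38, where Ps is the price sellers receive.
Demand in terms of Ps becomes Qd = 1097 − 6(Ps − 38) = 1325 - 6Ps. Setting this equal to supply: 1325 - 6Ps = -15 + 2Ps, so Ps = 167.5.
Buyers pay Pb = 167.5 − 38 = 129.5; Q' = -15 + 2·167.5 = 320.
Government outlay = subsidy × quantity = 38 × 320 = 12160.

Government cost = €12160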